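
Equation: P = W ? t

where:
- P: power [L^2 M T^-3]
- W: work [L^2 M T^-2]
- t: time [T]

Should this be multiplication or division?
division (÷): P = W ÷ t

P [L^2 M T^-3]; W [L^2 M T^-2]; t [T].
W × t → [L^2 M T^-1] ✗
W ÷ t → [L^2 M T^-3] ✓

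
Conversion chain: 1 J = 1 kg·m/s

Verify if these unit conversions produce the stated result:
The chain is incorrect (it contains an error).

Incorrect: Joule is kg·m²/s², not kg·m/s (that is momentum)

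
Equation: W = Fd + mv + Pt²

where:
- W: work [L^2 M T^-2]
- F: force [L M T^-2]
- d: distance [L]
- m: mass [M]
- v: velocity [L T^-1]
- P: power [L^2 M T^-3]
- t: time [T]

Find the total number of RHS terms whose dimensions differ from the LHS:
2

LHS W: [L^2 M T^-2]
- Fd: [L^2 M T^-2] ✓
- mv: [L M T^-1] ✗
- Pt²: [L^2 M T^-1] ✗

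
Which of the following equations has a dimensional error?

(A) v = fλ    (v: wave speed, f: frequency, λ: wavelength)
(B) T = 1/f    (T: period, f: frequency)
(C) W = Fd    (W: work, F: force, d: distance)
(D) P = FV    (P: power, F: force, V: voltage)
(D) P = FV

The equation (D) P = FV is dimensionally incorrect.

LHS (P): [L^2 M T^-3]
RHS (FV): [I^-1 L^3 M^2 T^-5] ✗

The dimensions do not match. The other three equations balance.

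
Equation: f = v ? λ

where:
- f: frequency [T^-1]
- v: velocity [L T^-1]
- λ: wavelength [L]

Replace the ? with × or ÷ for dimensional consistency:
division (÷): f = v ÷ λ

f [T^-1]; v [L T^-1]; λ [L].
v × λ → [L^2 T^-1] ✗
v ÷ λ → [T^-1] ✓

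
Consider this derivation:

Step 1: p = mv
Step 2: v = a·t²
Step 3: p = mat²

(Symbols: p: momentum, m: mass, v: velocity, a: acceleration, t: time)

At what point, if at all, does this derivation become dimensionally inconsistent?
Step 2

Step 1: p = mv → LHS [L M T^-1], RHS [L M T^-1] ✓
Step 2: v = a·t² → LHS [L T^-1], RHS [L] ✗

The first dimensional inconsistency appears in step 2: v = a·t²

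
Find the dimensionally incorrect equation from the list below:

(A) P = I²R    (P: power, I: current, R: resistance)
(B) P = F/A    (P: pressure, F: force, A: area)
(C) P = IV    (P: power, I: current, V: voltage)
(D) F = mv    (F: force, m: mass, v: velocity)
(D) F = mv

The equation (D) F = mv is dimensionally incorrect.

LHS (F): [L M T^-2]
RHS (mv): [L M T^-1] ✗

The dimensions do not match. The other three equations balance.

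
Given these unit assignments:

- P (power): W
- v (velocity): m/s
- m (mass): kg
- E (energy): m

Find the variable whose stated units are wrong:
E

The variable E (energy) should have units J, not m.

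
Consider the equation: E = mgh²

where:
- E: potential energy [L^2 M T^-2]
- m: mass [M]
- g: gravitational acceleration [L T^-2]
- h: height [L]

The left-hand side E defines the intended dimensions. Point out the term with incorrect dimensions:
The right-hand side term mgh²

E has dimensions [L^2 M T^-2], but mgh² has dimensions [L^3 M T^-2], so the term mgh² is dimensionally wrong for E.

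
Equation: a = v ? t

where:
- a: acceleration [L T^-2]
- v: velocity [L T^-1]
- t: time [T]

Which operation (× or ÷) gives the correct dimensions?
division (÷): a = v ÷ t

a [L T^-2]; v [L T^-1]; t [T].
v × t → [L] ✗
v ÷ t → [L T^-2] ✓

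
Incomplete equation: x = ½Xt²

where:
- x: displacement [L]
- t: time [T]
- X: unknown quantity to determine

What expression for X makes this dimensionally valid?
X = a (acceleration), dimensions [L T^-2]

x has dimensions [L]; the rest of the RHS (½ t²) has dimensions [T^2].
So X must have dimensions [L T^-2] — X = a (acceleration).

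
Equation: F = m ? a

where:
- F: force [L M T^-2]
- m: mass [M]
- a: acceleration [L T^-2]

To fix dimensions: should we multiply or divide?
multiplication (×): F = m × a

F [L M T^-2]; m [M]; a [L T^-2].
m × a → [L M T^-2] ✓
m ÷ a → [L^-1 M T^2] ✗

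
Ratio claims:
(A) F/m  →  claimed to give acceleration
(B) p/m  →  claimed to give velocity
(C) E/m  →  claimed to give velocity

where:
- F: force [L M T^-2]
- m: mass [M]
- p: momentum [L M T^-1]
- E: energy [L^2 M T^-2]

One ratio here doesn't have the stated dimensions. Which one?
(C) E/m does not give velocity

(A) F/m: [L T^-2] = acceleration [L T^-2] ✓
(B) p/m: [L T^-1] = velocity [L T^-1] ✓
(C) E/m: [L^2 T^-2] ≠ velocity [L T^-1] ✗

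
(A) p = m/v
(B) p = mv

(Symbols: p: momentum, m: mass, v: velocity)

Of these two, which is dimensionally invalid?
(A)

(A) p = m/v: LHS [L M T^-1], RHS [L^-1 M T] ✗
(B) p = mv: LHS [L M T^-1], RHS [L M T^-1] ✓

Expression (A) p = m/v is dimensionally incorrect.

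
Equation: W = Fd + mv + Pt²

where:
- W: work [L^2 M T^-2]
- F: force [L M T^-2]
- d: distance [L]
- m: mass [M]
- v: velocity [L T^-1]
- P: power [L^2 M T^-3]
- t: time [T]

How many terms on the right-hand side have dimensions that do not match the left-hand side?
2

LHS W: [L^2 M T^-2]
- Fd: [L^2 M T^-2] ✓
- mv: [L M T^-1] ✗
- Pt²: [L^2 M T^-1] ✗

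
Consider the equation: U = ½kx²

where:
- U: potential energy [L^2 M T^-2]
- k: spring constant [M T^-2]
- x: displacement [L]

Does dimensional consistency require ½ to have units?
No

U has dimensions [L^2 M T^-2] and kx² already has dimensions [L^2 M T^-2], so the equation balances without ½ contributing any dimensions. ½ is a pure (dimensionless) number; changing or removing it would not affect dimensional consistency.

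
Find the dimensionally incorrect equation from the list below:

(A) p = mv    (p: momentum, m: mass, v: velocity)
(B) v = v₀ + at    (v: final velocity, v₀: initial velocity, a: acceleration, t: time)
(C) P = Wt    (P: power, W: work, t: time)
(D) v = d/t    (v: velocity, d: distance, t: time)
(C) P = Wt

The equation (C) P = Wt is dimensionally incorrect.

LHS (P): [L^2 M T^-3]
RHS (Wt): [L^2 M T^-1] ✗

The dimensions do not match. The other three equations balance.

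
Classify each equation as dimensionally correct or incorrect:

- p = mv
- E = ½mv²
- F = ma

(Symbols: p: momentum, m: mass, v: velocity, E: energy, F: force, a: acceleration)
Dimensionally correct: p = mv, E = ½mv², F = ma
Dimensionally incorrect: none
Ordered (correct first, then incorrect): p = mv, E = ½mv², F = ma

- p = mv: LHS [L M T^-1], RHS [L M T^-1] → correct ✓
- E = ½mv²: LHS [L^2 M T^-2], RHS [L^2 M T^-2] → correct ✓
- F = ma: LHS [L M T^-2], RHS [L M T^-2] → correct ✓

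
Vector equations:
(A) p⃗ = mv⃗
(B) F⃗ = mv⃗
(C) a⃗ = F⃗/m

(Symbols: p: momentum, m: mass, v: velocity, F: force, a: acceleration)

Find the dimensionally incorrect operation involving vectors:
(B) F⃗ = mv⃗

(A) p⃗ = mv⃗: LHS [L M T^-1], RHS [L M T^-1] ✓ — mass (scalar) times velocity (vector)
(B) F⃗ = mv⃗: LHS [L M T^-2], RHS [L M T^-1] ✗ — mass times velocity is momentum, not force; should be ma⃗
(C) a⃗ = F⃗/m: LHS [L T^-2], RHS [L T^-2] ✓ — force (vector) divided by mass (scalar)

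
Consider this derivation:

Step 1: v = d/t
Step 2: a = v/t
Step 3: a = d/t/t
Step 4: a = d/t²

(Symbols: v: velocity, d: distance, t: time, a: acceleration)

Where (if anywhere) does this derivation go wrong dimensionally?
No step introduces an error — all steps are dimensionally consistent.

Step 1: v = d/t → LHS [L T^-1], RHS [L T^-1] ✓
Step 2: a = v/t → LHS [L T^-2], RHS [L T^-2] ✓
Step 3: a = d/t/t → LHS [L T^-2], RHS [L T^-2] ✓
Step 4: a = d/t² → LHS [L T^-2], RHS [L T^-2] ✓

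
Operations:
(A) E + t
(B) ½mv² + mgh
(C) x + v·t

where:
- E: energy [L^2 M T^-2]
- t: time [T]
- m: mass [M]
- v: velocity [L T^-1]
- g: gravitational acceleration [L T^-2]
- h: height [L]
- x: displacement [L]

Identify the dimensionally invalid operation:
(A) E + t

(A) E + t: E [L^2 M T^-2] and t [T] — different dimensions cannot be added/subtracted ✗
(B) ½mv² + mgh: ½mv² [L^2 M T^-2] and mgh [L^2 M T^-2] — same dimensions ✓
(C) x + v·t: x [L] and v·t [L] — same dimensions ✓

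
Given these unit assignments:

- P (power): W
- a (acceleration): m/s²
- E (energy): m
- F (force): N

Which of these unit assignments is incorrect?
E

The variable E (energy) should have units J, not m.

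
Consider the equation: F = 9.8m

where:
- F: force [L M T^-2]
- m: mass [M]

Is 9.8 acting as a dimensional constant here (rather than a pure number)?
Yes

F has dimensions [L M T^-2], while m alone has dimensions [M]. For the equation to balance, the factor 9.8 must carry dimensions [L T^-2] — it is a dimensional constant (a numerical value of a physical quantity with its units suppressed), not a pure number.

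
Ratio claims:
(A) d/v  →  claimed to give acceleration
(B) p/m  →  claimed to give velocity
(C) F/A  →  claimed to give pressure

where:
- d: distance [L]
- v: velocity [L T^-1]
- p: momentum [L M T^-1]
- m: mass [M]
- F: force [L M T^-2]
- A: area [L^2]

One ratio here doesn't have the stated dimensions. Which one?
(A) d/v does not give acceleration

(A) d/v: [T] ≠ acceleration [L T^-2] ✗
(B) p/m: [L T^-1] = velocity [L T^-1] ✓
(C) F/A: [L^-1 M T^-2] = pressure [L^-1 M T^-2] ✓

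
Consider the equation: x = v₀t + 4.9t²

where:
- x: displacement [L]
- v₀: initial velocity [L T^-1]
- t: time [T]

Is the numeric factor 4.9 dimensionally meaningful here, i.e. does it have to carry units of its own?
Yes

x has dimensions [L], while t² alone has dimensions [T^2]. For the equation to balance, the factor 4.9 must carry dimensions [L T^-2] — it is a dimensional constant (a numerical value of a physical quantity with its units suppressed), not a pure number.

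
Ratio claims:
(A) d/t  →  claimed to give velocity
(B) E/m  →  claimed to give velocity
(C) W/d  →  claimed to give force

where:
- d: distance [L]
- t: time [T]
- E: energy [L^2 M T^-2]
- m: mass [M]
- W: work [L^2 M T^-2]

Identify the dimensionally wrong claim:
(B) E/m does not give velocity

(A) d/t: [L T^-1] = velocity [L T^-1] ✓
(B) E/m: [L^2 T^-2] ≠ velocity [L T^-1] ✗
(C) W/d: [L M T^-2] = force [L M T^-2] ✓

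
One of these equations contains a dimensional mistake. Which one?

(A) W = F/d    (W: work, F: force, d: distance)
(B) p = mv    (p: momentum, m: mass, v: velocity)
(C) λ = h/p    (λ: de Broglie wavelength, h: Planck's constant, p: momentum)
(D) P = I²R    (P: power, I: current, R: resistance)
(A) W = F/d

The equation (A) W = F/d is dimensionally incorrect.

LHS (W): [L^2 M T^-2]
RHS (F/d): [M T^-2] ✗

The dimensions do not match. The other three equations balance.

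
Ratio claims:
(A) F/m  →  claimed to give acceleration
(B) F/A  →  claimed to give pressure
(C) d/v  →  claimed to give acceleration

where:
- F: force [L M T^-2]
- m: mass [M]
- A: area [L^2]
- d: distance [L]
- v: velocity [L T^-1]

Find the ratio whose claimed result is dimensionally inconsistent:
(C) d/v does not give acceleration

(A) F/m: [L T^-2] = acceleration [L T^-2] ✓
(B) F/A: [L^-1 M T^-2] = pressure [L^-1 M T^-2] ✓
(C) d/v: [T] ≠ acceleration [L T^-2] ✗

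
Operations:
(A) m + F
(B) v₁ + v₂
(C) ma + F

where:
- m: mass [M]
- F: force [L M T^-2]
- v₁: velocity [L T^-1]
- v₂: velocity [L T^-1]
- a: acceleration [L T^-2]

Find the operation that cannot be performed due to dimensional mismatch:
(A) m + F

(A) m + F: m [M] and F [L M T^-2] — different dimensions cannot be added/subtracted ✗
(B) v₁ + v₂: v₁ [L T^-1] and v₂ [L T^-1] — same dimensions ✓
(C) ma + F: ma [L M T^-2] and F [L M T^-2] — same dimensions ✓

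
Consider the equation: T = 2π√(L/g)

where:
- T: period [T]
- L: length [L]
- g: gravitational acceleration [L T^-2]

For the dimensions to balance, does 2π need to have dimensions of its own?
No

T has dimensions [T] and √(L/g) already has dimensions [T], so the equation balances without 2π contributing any dimensions. 2π is a pure (dimensionless) number; changing or removing it would not affect dimensional consistency.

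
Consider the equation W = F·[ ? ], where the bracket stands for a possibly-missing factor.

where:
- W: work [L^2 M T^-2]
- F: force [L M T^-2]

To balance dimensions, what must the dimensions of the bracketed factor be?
[L] — length (e.g. a distance d)

W has dimensions [L^2 M T^-2]; F has dimensions [L M T^-2].
The bracketed factor must supply [L^2 M T^-2] / [L M T^-2] = [L].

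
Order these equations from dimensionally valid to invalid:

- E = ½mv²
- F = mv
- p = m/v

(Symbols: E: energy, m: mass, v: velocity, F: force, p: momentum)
Dimensionally correct: E = ½mv²
Dimensionally incorrect: F = mv, p = m/v
Ordered (correct first, then incorrect): E = ½mv², F = mv, p = m/v

- E = ½mv²: LHS [L^2 M T^-2], RHS [L^2 M T^-2] → correct ✓
- F = mv: LHS [L M T^-2], RHS [L M T^-1] → incorrect ✗
- p = m/v: LHS [L M T^-1], RHS [L^-1 M T] → incorrect ✗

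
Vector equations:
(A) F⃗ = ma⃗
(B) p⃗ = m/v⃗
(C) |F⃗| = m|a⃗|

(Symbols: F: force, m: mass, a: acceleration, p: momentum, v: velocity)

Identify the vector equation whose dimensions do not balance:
(B) p⃗ = m/v⃗

(A) F⃗ = ma⃗: LHS [L M T^-2], RHS [L M T^-2] ✓ — Force and acceleration are vectors, mass is a scalar
(B) p⃗ = m/v⃗: LHS [L M T^-1], RHS [L^-1 M T] ✗ — momentum is mass times velocity; should be mv⃗ (and division by a vector is undefined)
(C) |F⃗| = m|a⃗|: LHS [L M T^-2], RHS [L M T^-2] ✓ — magnitudes of vectors are scalars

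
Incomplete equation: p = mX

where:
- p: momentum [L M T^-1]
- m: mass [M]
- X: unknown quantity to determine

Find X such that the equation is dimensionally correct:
X = v (velocity), dimensions [L T^-1]

p has dimensions [L M T^-1]; the rest of the RHS (m) has dimensions [M].
So X must have dimensions [L T^-1] — X = v (velocity).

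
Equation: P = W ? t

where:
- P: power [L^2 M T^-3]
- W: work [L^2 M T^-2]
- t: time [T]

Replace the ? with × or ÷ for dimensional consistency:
division (÷): P = W ÷ t

P [L^2 M T^-3]; W [L^2 M T^-2]; t [T].
W × t → [L^2 M T^-1] ✗
W ÷ t → [L^2 M T^-3] ✓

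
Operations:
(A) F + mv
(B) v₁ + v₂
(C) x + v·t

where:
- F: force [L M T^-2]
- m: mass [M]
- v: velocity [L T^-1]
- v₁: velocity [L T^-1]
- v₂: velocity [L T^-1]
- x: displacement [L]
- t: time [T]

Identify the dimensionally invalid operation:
(A) F + mv

(A) F + mv: F [L M T^-2] and mv [L M T^-1] — different dimensions cannot be added/subtracted ✗
(B) v₁ + v₂: v₁ [L T^-1] and v₂ [L T^-1] — same dimensions ✓
(C) x + v·t: x [L] and v·t [L] — same dimensions ✓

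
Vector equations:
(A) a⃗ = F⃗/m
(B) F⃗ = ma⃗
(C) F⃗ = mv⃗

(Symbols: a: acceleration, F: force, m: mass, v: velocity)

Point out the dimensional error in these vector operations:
(C) F⃗ = mv⃗

(A) a⃗ = F⃗/m: LHS [L T^-2], RHS [L T^-2] ✓ — force (vector) divided by mass (scalar)
(B) F⃗ = ma⃗: LHS [L M T^-2], RHS [L M T^-2] ✓ — Force and acceleration are vectors, mass is a scalar
(C) F⃗ = mv⃗: LHS [L M T^-2], RHS [L M T^-1] ✗ — mass times velocity is momentum, not force; should be ma⃗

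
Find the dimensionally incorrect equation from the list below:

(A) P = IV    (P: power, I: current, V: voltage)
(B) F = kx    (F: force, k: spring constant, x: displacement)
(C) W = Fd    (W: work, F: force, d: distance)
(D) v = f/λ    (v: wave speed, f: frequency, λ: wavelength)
(D) v = f/λ

The equation (D) v = f/λ is dimensionally incorrect.

LHS (v): [L T^-1]
RHS (f/λ): [L^-1 T^-1] ✗

The dimensions do not match. The other three equations balance.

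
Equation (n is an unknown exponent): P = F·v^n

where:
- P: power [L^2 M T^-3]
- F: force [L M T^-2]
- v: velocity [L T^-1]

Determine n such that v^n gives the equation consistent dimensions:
n = 1

P has dimensions [L^2 M T^-3]; v has dimensions [L T^-1].
The rest of the RHS has dimensions [L M T^-2], so v^n must supply [L T^-1].
With n = 1: F·v^1 has dimensions [L^2 M T^-3], matching the LHS ✓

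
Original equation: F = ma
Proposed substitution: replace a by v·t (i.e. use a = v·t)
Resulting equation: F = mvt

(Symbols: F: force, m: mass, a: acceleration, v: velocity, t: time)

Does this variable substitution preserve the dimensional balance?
No

[a] = [L T^-2] and [v·t] = [L]. These differ, so the substitution replaces a quantity by one of different dimensions and the result F = mvt has LHS [L M T^-2] vs RHS [L M] — inconsistent.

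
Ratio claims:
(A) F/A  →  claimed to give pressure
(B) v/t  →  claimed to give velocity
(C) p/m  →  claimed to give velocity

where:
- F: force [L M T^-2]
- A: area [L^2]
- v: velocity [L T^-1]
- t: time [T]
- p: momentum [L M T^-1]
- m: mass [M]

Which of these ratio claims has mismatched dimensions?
(B) v/t does not give velocity

(A) F/A: [L^-1 M T^-2] = pressure [L^-1 M T^-2] ✓
(B) v/t: [L T^-2] ≠ velocity [L T^-1] ✗
(C) p/m: [L T^-1] = velocity [L T^-1] ✓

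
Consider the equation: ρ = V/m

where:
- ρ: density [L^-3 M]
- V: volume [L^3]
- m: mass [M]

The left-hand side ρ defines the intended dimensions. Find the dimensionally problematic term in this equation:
The right-hand side term V/m

ρ has dimensions [L^-3 M], but V/m has dimensions [L^3 M^-1], so the term V/m is dimensionally wrong for ρ.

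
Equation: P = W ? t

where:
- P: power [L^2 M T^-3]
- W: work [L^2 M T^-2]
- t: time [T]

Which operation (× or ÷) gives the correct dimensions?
division (÷): P = W ÷ t

P [L^2 M T^-3]; W [L^2 M T^-2]; t [T].
W × t → [L^2 M T^-1] ✗
W ÷ t → [L^2 M T^-3] ✓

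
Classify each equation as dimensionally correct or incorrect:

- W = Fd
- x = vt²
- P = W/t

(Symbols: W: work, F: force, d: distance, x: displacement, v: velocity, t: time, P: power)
Dimensionally correct: W = Fd, P = W/t
Dimensionally incorrect: x = vt²
Ordered (correct first, then incorrect): W = Fd, P = W/t, x = vt²

- W = Fd: LHS [L^2 M T^-2], RHS [L^2 M T^-2] → correct ✓
- x = vt²: LHS [L], RHS [L T] → incorrect ✗
- P = W/t: LHS [L^2 M T^-3], RHS [L^2 M T^-3] → correct ✓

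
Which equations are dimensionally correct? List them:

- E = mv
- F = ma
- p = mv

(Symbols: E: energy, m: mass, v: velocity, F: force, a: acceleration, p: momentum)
Dimensionally correct: F = ma, p = mv
Dimensionally incorrect: E = mv
Ordered (correct first, then incorrect): F = ma, p = mv, E = mv

- E = mv: LHS [L^2 M T^-2], RHS [L M T^-1] → incorrect ✗
- F = ma: LHS [L M T^-2], RHS [L M T^-2] → correct ✓
- p = mv: LHS [L M T^-1], RHS [L M T^-1] → correct ✓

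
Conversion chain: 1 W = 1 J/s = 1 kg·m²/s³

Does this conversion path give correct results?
The chain is correct (no errors).

Correct: Watt is Joule per second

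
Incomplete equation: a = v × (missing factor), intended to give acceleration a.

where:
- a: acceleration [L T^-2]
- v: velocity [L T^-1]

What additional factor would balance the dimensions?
1/t (inverse time), dimensions [T^-1]

a has dimensions [L T^-2] and v has dimensions [L T^-1].
The missing factor must have dimensions [L T^-2] / [L T^-1] = [T^-1], i.e. inverse time (1/t).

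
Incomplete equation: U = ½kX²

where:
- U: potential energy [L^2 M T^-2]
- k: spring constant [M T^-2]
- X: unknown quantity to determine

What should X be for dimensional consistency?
X = x (displacement), dimensions [L]

U has dimensions [L^2 M T^-2]; the rest of the RHS (½k) has dimensions [M T^-2].
So X² must have dimensions [L^2], i.e. X has dimensions [L] — X = x (displacement).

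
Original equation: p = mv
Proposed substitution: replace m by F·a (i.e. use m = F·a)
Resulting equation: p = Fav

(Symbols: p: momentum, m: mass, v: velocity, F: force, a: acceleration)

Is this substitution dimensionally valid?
No

[m] = [M] and [F·a] = [L^2 M T^-4]. These differ, so the substitution replaces a quantity by one of different dimensions and the result p = Fav has LHS [L M T^-1] vs RHS [L^3 M T^-5] — inconsistent.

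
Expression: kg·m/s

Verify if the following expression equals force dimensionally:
No

The expression kg·m/s has dimensions [L M T^-1], but force has dimensions [L M T^-2].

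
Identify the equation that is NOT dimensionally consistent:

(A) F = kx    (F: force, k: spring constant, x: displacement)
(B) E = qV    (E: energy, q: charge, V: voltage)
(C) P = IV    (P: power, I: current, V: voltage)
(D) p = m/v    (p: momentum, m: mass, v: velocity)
(D) p = m/v

The equation (D) p = m/v is dimensionally incorrect.

LHS (p): [L M T^-1]
RHS (m/v): [L^-1 M T] ✗

The dimensions do not match. The other three equations balance.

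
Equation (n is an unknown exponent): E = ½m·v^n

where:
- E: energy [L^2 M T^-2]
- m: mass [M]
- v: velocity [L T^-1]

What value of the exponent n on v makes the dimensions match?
n = 2

E has dimensions [L^2 M T^-2]; v has dimensions [L T^-1].
The rest of the RHS has dimensions [M], so v^n must supply [L^2 T^-2].
With n = 2: ½m·v^2 has dimensions [L^2 M T^-2], matching the LHS ✓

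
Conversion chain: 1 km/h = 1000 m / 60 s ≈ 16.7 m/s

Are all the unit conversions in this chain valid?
The chain is incorrect (it contains an error).

Incorrect: 1 h = 3600 s, not 60 s (1 km/h ≈ 0.278 m/s)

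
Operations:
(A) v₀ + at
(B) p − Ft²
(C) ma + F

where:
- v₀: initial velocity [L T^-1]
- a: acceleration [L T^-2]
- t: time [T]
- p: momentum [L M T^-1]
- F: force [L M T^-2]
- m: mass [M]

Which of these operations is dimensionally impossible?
(B) p − Ft²

(A) v₀ + at: v₀ [L T^-1] and at [L T^-1] — same dimensions ✓
(B) p − Ft²: p [L M T^-1] and Ft² [L M] — different dimensions cannot be added/subtracted ✗
(C) ma + F: ma [L M T^-2] and F [L M T^-2] — same dimensions ✓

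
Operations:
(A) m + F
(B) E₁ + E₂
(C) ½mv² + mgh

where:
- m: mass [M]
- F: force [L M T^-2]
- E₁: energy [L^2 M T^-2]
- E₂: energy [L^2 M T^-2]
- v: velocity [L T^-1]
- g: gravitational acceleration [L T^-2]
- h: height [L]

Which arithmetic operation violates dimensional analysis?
(A) m + F

(A) m + F: m [M] and F [L M T^-2] — different dimensions cannot be added/subtracted ✗
(B) E₁ + E₂: E₁ [L^2 M T^-2] and E₂ [L^2 M T^-2] — same dimensions ✓
(C) ½mv² + mgh: ½mv² [L^2 M T^-2] and mgh [L^2 M T^-2] — same dimensions ✓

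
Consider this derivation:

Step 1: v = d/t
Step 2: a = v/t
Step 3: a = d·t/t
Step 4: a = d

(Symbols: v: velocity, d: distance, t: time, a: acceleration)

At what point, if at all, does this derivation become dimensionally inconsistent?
Step 3

Step 1: v = d/t → LHS [L T^-1], RHS [L T^-1] ✓
Step 2: a = v/t → LHS [L T^-2], RHS [L T^-2] ✓
Step 3: a = d·t/t → LHS [L T^-2], RHS [L] ✗

The first dimensional inconsistency appears in step 3: a = d·t/t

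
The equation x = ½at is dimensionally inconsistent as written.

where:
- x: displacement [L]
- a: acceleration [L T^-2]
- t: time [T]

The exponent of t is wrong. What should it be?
The exponent of t should be 2: x = ½at^2

The LHS x has dimensions [L]; t has dimensions [T].
As written, the RHS ½at (exponent 1 on t) has dimensions [L T^-1], which does not match.
With exponent 2, the RHS ½at^2 has dimensions [L], matching the LHS.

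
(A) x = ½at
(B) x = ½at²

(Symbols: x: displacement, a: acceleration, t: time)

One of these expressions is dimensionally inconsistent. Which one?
(A)

(A) x = ½at: LHS [L], RHS [L T^-1] ✗
(B) x = ½at²: LHS [L], RHS [L] ✓

Expression (A) x = ½at is dimensionally incorrect.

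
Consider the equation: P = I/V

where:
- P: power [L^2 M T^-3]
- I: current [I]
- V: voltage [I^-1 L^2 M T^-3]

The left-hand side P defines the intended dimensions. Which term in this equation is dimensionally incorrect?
The right-hand side term I/V

P has dimensions [L^2 M T^-3], but I/V has dimensions [I^2 L^-2 M^-1 T^3], so the term I/V is dimensionally wrong for P.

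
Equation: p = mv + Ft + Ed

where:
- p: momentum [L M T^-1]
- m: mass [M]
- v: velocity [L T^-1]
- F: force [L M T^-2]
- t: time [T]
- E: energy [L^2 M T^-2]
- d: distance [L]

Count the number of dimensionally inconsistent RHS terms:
1

LHS p: [L M T^-1]
- mv: [L M T^-1] ✓
- Ft: [L M T^-1] ✓
- Ed: [L^3 M T^-2] ✗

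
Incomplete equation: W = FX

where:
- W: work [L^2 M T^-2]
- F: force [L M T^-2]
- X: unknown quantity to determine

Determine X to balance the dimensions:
X = d (distance), dimensions [L]

W has dimensions [L^2 M T^-2]; the rest of the RHS (F) has dimensions [L M T^-2].
So X must have dimensions [L] — X = d (distance).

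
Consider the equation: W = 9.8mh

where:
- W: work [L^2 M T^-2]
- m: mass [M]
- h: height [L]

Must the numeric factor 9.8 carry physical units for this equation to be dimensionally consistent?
Yes

W has dimensions [L^2 M T^-2], while mh alone has dimensions [L M]. For the equation to balance, the factor 9.8 must carry dimensions [L T^-2] — it is a dimensional constant (a numerical value of a physical quantity with its units suppressed), not a pure number.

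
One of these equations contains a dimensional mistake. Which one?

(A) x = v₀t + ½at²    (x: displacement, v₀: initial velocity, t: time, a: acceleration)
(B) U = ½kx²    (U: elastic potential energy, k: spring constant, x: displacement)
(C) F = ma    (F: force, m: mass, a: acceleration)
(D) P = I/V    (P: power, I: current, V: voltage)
(D) P = I/V

The equation (D) P = I/V is dimensionally incorrect.

LHS (P): [L^2 M T^-3]
RHS (I/V): [I^2 L^-2 M^-1 T^3] ✗

The dimensions do not match. The other three equations balance.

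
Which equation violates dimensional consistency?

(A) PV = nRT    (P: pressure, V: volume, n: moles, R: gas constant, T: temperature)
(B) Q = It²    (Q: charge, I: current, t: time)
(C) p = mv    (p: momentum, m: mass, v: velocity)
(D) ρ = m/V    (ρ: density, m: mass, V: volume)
(B) Q = It²

The equation (B) Q = It² is dimensionally incorrect.

LHS (Q): [I T]
RHS (It²): [I T^2] ✗

The dimensions do not match. The other three equations balance.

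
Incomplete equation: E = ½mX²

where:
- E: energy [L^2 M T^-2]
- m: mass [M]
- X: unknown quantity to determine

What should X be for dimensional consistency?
X = v (velocity), dimensions [L T^-1]

E has dimensions [L^2 M T^-2]; the rest of the RHS (½m) has dimensions [M].
So X² must have dimensions [L^2 T^-2], i.e. X has dimensions [L T^-1] — X = v (velocity).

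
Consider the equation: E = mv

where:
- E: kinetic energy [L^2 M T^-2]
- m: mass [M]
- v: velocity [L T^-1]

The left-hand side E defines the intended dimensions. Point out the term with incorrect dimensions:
The right-hand side term mv

E has dimensions [L^2 M T^-2], but mv has dimensions [L M T^-1], so the term mv is dimensionally wrong for E.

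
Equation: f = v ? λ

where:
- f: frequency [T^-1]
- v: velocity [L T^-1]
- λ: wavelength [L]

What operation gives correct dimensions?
division (÷): f = v ÷ λ

f [T^-1]; v [L T^-1]; λ [L].
v × λ → [L^2 T^-1] ✗
v ÷ λ → [T^-1] ✓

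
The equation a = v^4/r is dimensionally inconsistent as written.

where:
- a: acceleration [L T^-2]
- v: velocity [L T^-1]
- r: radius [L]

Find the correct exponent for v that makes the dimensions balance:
The exponent of v should be 2: a = v^2/r

The LHS a has dimensions [L T^-2]; v has dimensions [L T^-1].
As written, the RHS v^4/r (exponent 4 on v) has dimensions [L^3 T^-4], which does not match.
With exponent 2, the RHS v^2/r has dimensions [L T^-2], matching the LHS.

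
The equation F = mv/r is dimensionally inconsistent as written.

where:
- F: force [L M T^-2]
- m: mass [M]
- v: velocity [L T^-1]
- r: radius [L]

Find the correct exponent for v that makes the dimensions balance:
The exponent of v should be 2: F = mv^2/r

The LHS F has dimensions [L M T^-2]; v has dimensions [L T^-1].
As written, the RHS mv/r (exponent 1 on v) has dimensions [M T^-1], which does not match.
With exponent 2, the RHS mv^2/r has dimensions [L M T^-2], matching the LHS.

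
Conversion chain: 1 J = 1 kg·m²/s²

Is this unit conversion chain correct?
The chain is correct (no errors).

Correct: Joule is defined as kg·m²/s²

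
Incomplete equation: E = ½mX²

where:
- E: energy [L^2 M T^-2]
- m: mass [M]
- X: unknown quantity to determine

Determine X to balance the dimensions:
X = v (velocity), dimensions [L T^-1]

E has dimensions [L^2 M T^-2]; the rest of the RHS (½m) has dimensions [M].
So X² must have dimensions [L^2 T^-2], i.e. X has dimensions [L T^-1] — X = v (velocity).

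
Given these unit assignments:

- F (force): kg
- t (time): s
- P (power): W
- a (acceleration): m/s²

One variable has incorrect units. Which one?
F

The variable F (force) should have units N, not kg.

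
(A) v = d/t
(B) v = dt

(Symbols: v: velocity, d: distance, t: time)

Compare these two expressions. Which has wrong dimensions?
(B)

(A) v = d/t: LHS [L T^-1], RHS [L T^-1] ✓
(B) v = dt: LHS [L T^-1], RHS [L T] ✗

Expression (B) v = dt is dimensionally incorrect.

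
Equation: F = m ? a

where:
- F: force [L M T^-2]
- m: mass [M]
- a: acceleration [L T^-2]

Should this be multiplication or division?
multiplication (×): F = m × a

F [L M T^-2]; m [M]; a [L T^-2].
m × a → [L M T^-2] ✓
m ÷ a → [L^-1 M T^2] ✗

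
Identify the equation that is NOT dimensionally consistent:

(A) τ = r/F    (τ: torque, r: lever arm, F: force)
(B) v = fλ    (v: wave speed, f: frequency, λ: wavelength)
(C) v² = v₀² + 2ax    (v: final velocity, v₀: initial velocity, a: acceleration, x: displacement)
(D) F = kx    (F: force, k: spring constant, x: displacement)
(A) τ = r/F

The equation (A) τ = r/F is dimensionally incorrect.

LHS (τ): [L^2 M T^-2]
RHS (r/F): [M^-1 T^2] ✗

The dimensions do not match. The other three equations balance.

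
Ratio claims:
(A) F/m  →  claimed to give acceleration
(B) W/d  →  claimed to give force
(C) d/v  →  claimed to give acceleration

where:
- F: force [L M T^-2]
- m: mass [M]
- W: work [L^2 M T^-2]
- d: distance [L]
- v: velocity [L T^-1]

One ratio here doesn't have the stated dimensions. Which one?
(C) d/v does not give acceleration

(A) F/m: [L T^-2] = acceleration [L T^-2] ✓
(B) W/d: [L M T^-2] = force [L M T^-2] ✓
(C) d/v: [T] ≠ acceleration [L T^-2] ✗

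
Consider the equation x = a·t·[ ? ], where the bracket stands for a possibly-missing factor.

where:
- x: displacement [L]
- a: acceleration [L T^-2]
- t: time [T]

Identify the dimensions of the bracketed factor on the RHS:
[T] — time (e.g. t)

x has dimensions [L]; a·t has dimensions [L T^-1].
The bracketed factor must supply [L] / [L T^-1] = [T].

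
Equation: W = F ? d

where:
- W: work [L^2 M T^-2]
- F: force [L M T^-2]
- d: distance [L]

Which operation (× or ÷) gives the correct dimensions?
multiplication (×): W = F × d

W [L^2 M T^-2]; F [L M T^-2]; d [L].
F × d → [L^2 M T^-2] ✓
F ÷ d → [M T^-2] ✗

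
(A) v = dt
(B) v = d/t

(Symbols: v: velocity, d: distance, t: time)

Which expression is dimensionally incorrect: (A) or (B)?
(A)

(A) v = dt: LHS [L T^-1], RHS [L T] ✗
(B) v = d/t: LHS [L T^-1], RHS [L T^-1] ✓

Expression (A) v = dt is dimensionally incorrect.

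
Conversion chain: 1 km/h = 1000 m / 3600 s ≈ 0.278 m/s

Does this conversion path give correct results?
The chain is correct (no errors).

Correct: 1 km = 1000 m, 1 h = 3600 s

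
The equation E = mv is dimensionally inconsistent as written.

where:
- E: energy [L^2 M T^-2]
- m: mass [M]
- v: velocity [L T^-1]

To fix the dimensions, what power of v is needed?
The exponent of v should be 2: E = mv^2

The LHS E has dimensions [L^2 M T^-2]; v has dimensions [L T^-1].
As written, the RHS mv (exponent 1 on v) has dimensions [L M T^-1], which does not match.
With exponent 2, the RHS mv^2 has dimensions [L^2 M T^-2], matching the LHS.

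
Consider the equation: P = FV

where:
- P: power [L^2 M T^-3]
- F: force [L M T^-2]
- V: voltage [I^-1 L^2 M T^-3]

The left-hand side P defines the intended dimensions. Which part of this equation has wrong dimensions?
The right-hand side term FV

P has dimensions [L^2 M T^-3], but FV has dimensions [I^-1 L^3 M^2 T^-5], so the term FV is dimensionally wrong for P.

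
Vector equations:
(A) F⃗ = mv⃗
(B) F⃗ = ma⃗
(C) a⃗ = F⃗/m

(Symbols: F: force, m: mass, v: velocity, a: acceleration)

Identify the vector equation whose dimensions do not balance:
(A) F⃗ = mv⃗

(A) F⃗ = mv⃗: LHS [L M T^-2], RHS [L M T^-1] ✗ — mass times velocity is momentum, not force; should be ma⃗
(B) F⃗ = ma⃗: LHS [L M T^-2], RHS [L M T^-2] ✓ — Force and acceleration are vectors, mass is a scalar
(C) a⃗ = F⃗/m: LHS [L T^-2], RHS [L T^-2] ✓ — force (vector) divided by mass (scalar)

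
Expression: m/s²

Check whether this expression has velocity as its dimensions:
No

The expression m/s² has dimensions [L T^-2], but velocity has dimensions [L T^-1].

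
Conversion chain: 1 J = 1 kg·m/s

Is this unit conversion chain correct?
The chain is incorrect (it contains an error).

Incorrect: Joule is kg·m²/s², not kg·m/s (that is momentum)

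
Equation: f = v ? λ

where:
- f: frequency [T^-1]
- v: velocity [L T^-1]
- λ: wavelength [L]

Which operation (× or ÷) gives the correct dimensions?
division (÷): f = v ÷ λ

f [T^-1]; v [L T^-1]; λ [L].
v × λ → [L^2 T^-1] ✗
v ÷ λ → [T^-1] ✓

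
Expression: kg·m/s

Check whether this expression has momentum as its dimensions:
Yes

The expression kg·m/s has dimensions [L M T^-1], which is exactly momentum [L M T^-1].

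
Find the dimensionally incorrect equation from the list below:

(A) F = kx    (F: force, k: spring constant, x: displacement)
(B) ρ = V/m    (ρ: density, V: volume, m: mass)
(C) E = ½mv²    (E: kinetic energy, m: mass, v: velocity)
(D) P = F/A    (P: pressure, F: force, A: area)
(B) ρ = V/m

The equation (B) ρ = V/m is dimensionally incorrect.

LHS (ρ): [L^-3 M]
RHS (V/m): [L^3 M^-1] ✗

The dimensions do not match. The other three equations balance.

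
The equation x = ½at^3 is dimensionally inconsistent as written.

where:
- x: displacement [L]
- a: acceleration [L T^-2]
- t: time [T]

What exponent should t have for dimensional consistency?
The exponent of t should be 2: x = ½at^2

The LHS x has dimensions [L]; t has dimensions [T].
As written, the RHS ½at^3 (exponent 3 on t) has dimensions [L T], which does not match.
With exponent 2, the RHS ½at^2 has dimensions [L], matching the LHS.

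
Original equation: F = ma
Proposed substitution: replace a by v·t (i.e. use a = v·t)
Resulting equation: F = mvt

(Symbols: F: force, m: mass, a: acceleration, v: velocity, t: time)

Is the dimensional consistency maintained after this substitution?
No

[a] = [L T^-2] and [v·t] = [L]. These differ, so the substitution replaces a quantity by one of different dimensions and the result F = mvt has LHS [L M T^-2] vs RHS [L M] — inconsistent.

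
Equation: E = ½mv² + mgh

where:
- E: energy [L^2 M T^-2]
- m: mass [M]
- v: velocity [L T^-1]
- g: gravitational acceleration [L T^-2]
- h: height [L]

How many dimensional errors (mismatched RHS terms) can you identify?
0

LHS E: [L^2 M T^-2]
- ½mv²: [L^2 M T^-2] ✓
- mgh: [L^2 M T^-2] ✓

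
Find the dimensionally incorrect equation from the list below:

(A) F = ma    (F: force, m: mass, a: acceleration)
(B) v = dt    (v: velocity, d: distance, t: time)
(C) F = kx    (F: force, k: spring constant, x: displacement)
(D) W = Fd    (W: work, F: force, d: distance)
(B) v = dt

The equation (B) v = dt is dimensionally incorrect.

LHS (v): [L T^-1]
RHS (dt): [L T] ✗

The dimensions do not match. The other three equations balance.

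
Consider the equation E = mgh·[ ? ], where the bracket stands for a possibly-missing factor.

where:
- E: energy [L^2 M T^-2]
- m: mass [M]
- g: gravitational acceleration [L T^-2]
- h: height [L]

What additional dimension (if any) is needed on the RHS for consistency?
Nothing is missing — the bracketed factor must be dimensionless.

E has dimensions [L^2 M T^-2] and mgh already has dimensions [L^2 M T^-2], so E = mgh is dimensionally complete.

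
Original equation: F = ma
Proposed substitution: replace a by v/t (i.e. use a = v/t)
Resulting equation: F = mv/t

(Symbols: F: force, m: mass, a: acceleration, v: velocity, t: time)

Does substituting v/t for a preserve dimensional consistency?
Yes

[a] = [L T^-2] and [v/t] = [L T^-2]. These match, so the substitution replaces a quantity by one of the same dimensions and the result F = mv/t has LHS [L M T^-2] vs RHS [L M T^-2] — still consistent.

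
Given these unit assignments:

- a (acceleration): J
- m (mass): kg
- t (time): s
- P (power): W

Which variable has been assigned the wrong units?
a

The variable a (acceleration) should have units m/s², not J.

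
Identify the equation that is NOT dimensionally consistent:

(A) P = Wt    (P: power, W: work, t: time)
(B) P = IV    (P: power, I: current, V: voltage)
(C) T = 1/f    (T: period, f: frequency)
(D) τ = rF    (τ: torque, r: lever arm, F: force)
(A) P = Wt

The equation (A) P = Wt is dimensionally incorrect.

LHS (P): [L^2 M T^-3]
RHS (Wt): [L^2 M T^-1] ✗

The dimensions do not match. The other three equations balance.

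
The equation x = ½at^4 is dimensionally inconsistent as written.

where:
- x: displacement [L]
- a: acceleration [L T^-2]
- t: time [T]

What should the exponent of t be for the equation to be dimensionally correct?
The exponent of t should be 2: x = ½at^2

The LHS x has dimensions [L]; t has dimensions [T].
As written, the RHS ½at^4 (exponent 4 on t) has dimensions [L T^2], which does not match.
With exponent 2, the RHS ½at^2 has dimensions [L], matching the LHS.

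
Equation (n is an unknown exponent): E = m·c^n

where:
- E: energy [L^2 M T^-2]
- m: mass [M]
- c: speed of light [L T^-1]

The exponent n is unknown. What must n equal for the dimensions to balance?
n = 2

E has dimensions [L^2 M T^-2]; c has dimensions [L T^-1].
The rest of the RHS has dimensions [M], so c^n must supply [L^2 T^-2].
With n = 2: m·c^2 has dimensions [L^2 M T^-2], matching the LHS ✓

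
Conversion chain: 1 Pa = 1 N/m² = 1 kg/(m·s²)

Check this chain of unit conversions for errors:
The chain is correct (no errors).

Correct: Pascal is Newton per square meter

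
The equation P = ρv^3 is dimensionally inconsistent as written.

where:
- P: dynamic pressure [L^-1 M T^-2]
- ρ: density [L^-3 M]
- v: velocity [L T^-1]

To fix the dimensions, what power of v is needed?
The exponent of v should be 2: P = ρv^2

The LHS P has dimensions [L^-1 M T^-2]; v has dimensions [L T^-1].
As written, the RHS ρv^3 (exponent 3 on v) has dimensions [M T^-3], which does not match.
With exponent 2, the RHS ρv^2 has dimensions [L^-1 M T^-2], matching the LHS.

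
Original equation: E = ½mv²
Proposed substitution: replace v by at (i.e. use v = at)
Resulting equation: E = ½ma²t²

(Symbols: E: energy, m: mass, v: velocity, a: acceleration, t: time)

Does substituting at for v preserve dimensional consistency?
Yes

[v] = [L T^-1] and [at] = [L T^-1]. These match, so the substitution replaces a quantity by one of the same dimensions and the result E = ½ma²t² has LHS [L^2 M T^-2] vs RHS [L^2 M T^-2] — still consistent.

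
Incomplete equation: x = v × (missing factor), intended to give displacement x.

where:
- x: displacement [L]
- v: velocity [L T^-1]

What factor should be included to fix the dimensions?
t (time), dimensions [T]

x has dimensions [L] and v has dimensions [L T^-1].
The missing factor must have dimensions [L] / [L T^-1] = [T], i.e. time (t).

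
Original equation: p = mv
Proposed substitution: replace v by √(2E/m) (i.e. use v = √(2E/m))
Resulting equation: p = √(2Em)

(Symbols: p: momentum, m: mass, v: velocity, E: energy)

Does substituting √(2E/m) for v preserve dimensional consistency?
Yes

[v] = [L T^-1] and [√(2E/m)] = [L T^-1]. These match, so the substitution replaces a quantity by one of the same dimensions and the result p = √(2Em) has LHS [L M T^-1] vs RHS [L M T^-1] — still consistent.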